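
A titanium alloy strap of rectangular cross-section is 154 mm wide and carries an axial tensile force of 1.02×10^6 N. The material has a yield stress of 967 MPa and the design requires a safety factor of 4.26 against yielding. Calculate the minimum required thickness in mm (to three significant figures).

t = 29.2 mm

σ_allow = 967/4.26 = 227.0 MPa.
Required area A = F/σ_allow = 1020000/227.0 = 4493 mm².
t = A/w = 4493/154 = 29.18 mm.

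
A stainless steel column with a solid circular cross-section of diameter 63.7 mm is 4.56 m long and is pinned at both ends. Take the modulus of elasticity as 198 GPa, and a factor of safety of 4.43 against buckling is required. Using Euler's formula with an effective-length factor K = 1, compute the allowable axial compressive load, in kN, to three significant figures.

I = πd⁴/64 = π×63.7⁴/64 = 808200 mm⁴.
Effective length L_e = KL = 1×4.56 m = 4560 mm.
Euler critical load P_cr = π²EI/L_e² = π²×198000×808200/4560² = 75960 N.
P_allow = P_cr/n = 75960/4.43 = 17150 N.

P_allow = 17.1 kN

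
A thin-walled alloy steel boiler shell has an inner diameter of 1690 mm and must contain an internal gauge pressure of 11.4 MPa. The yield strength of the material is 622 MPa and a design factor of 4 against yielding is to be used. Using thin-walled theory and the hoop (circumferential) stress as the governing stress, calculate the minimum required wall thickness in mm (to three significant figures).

t = 61.9 mm

σ_allow = 622/4 = 155.5 MPa.
Hoop stress σ_h = pD/(2t), so t = pD/(2σ_allow) = 11.4×1690/(2×155.5) = 61.95 mm.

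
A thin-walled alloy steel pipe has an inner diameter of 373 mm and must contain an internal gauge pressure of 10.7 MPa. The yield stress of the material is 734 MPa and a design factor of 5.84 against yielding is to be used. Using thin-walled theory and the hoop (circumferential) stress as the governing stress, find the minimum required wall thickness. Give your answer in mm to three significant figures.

t = 15.9 mm

σ_allow = 734/5.84 = 125.7 MPa.
Hoop stress σ_h = pD/(2t), so t = pD/(2σ_allow) = 10.7×373/(2×125.7) = 15.88 mm.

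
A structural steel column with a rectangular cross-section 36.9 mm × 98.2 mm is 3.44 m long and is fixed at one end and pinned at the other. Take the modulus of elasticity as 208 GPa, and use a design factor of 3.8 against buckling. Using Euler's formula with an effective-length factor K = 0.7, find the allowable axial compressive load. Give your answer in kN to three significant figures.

P_allow = 38.3 kN

Buckling occurs about the weak axis: I_min = h·b³/12 = 98.2×36.9³/12 = 411200 mm⁴ (b = 36.9 mm is the smaller dimension).
Effective length L_e = KL = 0.7×3.44 m = 2408 mm.
Euler critical load P_cr = π²EI/L_e² = π²×208000×411200/2408² = 145600 N.
P_allow = P_cr/n = 145600/3.8 = 38310 N.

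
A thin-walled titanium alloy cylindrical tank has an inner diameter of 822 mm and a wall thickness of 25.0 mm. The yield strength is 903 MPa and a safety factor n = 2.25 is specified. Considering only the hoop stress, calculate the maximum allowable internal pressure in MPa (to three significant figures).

σ_allow = 903/2.25 = 401.3 MPa.
σ_h = pD/(2t) → p_allow = 2σ_allow t/D = 2×401.3×25.0/822 = 24.41 MPa.

p_allow = 24.4 MPa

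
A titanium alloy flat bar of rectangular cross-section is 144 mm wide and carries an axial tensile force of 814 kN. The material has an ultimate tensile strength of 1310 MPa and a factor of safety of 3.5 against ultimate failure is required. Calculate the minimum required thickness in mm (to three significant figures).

t = 15.1 mm

σ_allow = 1310/3.5 = 374.3 MPa.
Required area A = F/σ_allow = 814000/374.3 = 2175 mm².
t = A/w = 2175/144 = 15.10 mm.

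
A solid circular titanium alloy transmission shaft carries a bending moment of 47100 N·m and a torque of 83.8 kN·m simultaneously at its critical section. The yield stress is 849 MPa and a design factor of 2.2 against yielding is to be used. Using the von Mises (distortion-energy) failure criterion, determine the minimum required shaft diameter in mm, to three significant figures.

σ_allow = σ_y/n = 849/2.2 = 385.9 MPa.
For a solid shaft σ_b = 32M/(πd³) and τ = 16T/(πd³), so the von Mises stress is σ' = (16/πd³)·√(4M²+3T²).
√(4M²+3T²) = √(4×(4.710×10^7)² + 3×(8.380×10^7)²) = 1.730×10^8 N·mm.
d³ = 16×1.730×10^8/(π×385.9) = 2.284×10^6 mm³.
d = 131.7 mm.

d = 132 mm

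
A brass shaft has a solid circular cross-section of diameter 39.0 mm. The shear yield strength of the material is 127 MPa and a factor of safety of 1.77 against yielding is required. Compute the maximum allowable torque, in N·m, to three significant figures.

T_allow = 836 N·m

τ_allow = 127/1.77 = 71.75 MPa.
For a solid shaft T_allow = τ_allow·πd³/16; πd³/16 = π×39.0³/16 = 11650 mm³.
T_allow = 71.75×11650 = 835700 N·mm = 835.7 N·m.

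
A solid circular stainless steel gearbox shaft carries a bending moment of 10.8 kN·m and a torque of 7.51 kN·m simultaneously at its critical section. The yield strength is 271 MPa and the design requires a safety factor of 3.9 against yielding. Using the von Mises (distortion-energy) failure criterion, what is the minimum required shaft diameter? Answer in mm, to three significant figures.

σ_allow = σ_y/n = 271/3.9 = 69.49 MPa.
For a solid shaft σ_b = 32M/(πd³) and τ = 16T/(πd³), so the von Mises stress is σ' = (16/πd³)·√(4M²+3T²).
√(4M²+3T²) = √(4×(1.080×10^7)² + 3×(7.510×10^6)²) = 2.521×10^7 N·mm.
d³ = 16×2.521×10^7/(π×69.49) = 1.848×10^6 mm³.
d = 122.7 mm.

d = 123 mm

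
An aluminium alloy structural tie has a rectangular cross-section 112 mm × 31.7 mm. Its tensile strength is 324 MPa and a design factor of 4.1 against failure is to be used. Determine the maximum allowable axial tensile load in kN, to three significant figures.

F_allow = 281 kN

σ_allow = 324/4.1 = 79.02 MPa.
A = 112×31.7 = 3550 mm².
F_allow = σ_allow × A = 79.02×3550 = 280600 N.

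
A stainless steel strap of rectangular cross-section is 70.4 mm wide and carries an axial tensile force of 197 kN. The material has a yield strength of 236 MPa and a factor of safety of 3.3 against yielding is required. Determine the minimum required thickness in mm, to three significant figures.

t = 39.1 mm

σ_allow = 236/3.3 = 71.52 MPa.
Required area A = F/σ_allow = 197000/71.52 = 2755 mm².
t = A/w = 2755/70.4 = 39.13 mm.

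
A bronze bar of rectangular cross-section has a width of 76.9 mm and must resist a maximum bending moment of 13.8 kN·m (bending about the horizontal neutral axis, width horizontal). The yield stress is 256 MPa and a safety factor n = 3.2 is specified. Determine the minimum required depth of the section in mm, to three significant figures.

h = 116 mm

σ_allow = 256/3.2 = 80.00 MPa.
For a rectangular section σ = 6M/(bh²), so h² = 6M/(b σ_allow) = 6×1.3800×10^7/(76.9×80.00) = 13460 mm².
h = 116.0 mm.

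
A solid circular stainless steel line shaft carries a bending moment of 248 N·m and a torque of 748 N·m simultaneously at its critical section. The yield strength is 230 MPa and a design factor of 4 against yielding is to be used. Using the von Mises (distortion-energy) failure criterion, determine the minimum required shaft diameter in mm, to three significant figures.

σ_allow = σ_y/n = 230/4 = 57.50 MPa.
For a solid shaft σ_b = 32M/(πd³) and τ = 16T/(πd³), so the von Mises stress is σ' = (16/πd³)·√(4M²+3T²).
√(4M²+3T²) = √(4×(248000)² + 3×(748000)²) = 1.387×10^6 N·mm.
d³ = 16×1.387×10^6/(π×57.50) = 122900 mm³.
d = 49.72 mm.

d = 49.7 mm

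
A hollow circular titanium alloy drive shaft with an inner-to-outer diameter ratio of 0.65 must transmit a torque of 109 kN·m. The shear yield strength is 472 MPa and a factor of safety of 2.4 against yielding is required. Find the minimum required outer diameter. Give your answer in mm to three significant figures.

τ_allow = 472/2.4 = 196.7 MPa.
For a hollow shaft τ = 16T/[πd_o³(1−k⁴)] with k = 0.65, so 1−k⁴ = 0.8215.
d_o³ = 16T/[π τ_allow (1−k⁴)] = 16×1.0900×10^8/(π×196.7×0.8215) = 3.436×10^6 mm³.
d_o = 150.9 mm.

d_o = 151 mm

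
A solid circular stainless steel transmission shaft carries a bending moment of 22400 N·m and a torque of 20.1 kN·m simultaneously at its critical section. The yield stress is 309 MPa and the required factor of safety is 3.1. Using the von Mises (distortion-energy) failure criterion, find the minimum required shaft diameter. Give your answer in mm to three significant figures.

σ_allow = σ_y/n = 309/3.1 = 99.68 MPa.
For a solid shaft σ_b = 32M/(πd³) and τ = 16T/(πd³), so the von Mises stress is σ' = (16/πd³)·√(4M²+3T²).
√(4M²+3T²) = √(4×(2.240×10^7)² + 3×(2.010×10^7)²) = 5.674×10^7 N·mm.
d³ = 16×5.674×10^7/(π×99.68) = 2.899×10^6 mm³.
d = 142.6 mm.

d = 143 mm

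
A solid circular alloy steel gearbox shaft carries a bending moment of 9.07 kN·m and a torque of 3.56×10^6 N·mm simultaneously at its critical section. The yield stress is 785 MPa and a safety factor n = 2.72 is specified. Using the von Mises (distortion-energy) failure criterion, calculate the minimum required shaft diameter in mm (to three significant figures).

σ_allow = σ_y/n = 785/2.72 = 288.6 MPa.
For a solid shaft σ_b = 32M/(πd³) and τ = 16T/(πd³), so the von Mises stress is σ' = (16/πd³)·√(4M²+3T²).
√(4M²+3T²) = √(4×(9.070×10^6)² + 3×(3.560×10^6)²) = 1.916×10^7 N·mm.
d³ = 16×1.916×10^7/(π×288.6) = 338100 mm³.
d = 69.67 mm.

d = 69.7 mm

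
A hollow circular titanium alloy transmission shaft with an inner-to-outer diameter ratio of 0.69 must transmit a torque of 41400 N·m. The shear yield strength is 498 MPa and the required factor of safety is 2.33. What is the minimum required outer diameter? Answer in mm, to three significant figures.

τ_allow = 498/2.33 = 213.7 MPa.
For a hollow shaft τ = 16T/[πd_o³(1−k⁴)] with k = 0.69, so 1−k⁴ = 0.7733.
d_o³ = 16T/[π τ_allow (1−k⁴)] = 16×4.1400×10^7/(π×213.7×0.7733) = 1.276×10^6 mm³.
d_o = 108.5 mm.

d_o = 108 mm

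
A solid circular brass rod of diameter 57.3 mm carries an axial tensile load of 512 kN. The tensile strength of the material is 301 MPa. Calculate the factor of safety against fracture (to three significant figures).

A = πd²/4 = 2579 mm².
σ = F/A = 512000/2579 = 198.6 MPa.
n = 301/198.6 = 1.516.

n = 1.52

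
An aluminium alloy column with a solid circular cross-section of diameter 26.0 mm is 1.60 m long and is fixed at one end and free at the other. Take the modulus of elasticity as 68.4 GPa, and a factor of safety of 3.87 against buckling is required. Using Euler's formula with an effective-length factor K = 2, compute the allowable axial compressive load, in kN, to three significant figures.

I = πd⁴/64 = π×26.0⁴/64 = 22430 mm⁴.
Effective length L_e = KL = 2×1.60 m = 3200 mm.
Euler critical load P_cr = π²EI/L_e² = π²×68400×22430/3200² = 1479 N.
P_allow = P_cr/n = 1479/3.87 = 382.1 N.

P_allow = 0.382 kN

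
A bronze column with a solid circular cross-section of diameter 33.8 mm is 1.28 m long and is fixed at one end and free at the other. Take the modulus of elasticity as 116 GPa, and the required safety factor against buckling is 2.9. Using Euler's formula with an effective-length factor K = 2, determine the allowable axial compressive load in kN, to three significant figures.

I = πd⁴/64 = π×33.8⁴/64 = 64070 mm⁴.
Effective length L_e = KL = 2×1.28 m = 2560 mm.
Euler critical load P_cr = π²EI/L_e² = π²×116000×64070/2560² = 11190 N.
P_allow = P_cr/n = 11190/2.9 = 3859 N.

P_allow = 3.86 kN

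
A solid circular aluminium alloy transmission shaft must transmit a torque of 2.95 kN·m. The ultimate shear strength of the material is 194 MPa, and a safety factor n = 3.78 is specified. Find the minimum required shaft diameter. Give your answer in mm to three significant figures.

Allowable shear stress τ_allow = 194/3.78 = 51.32 MPa.
For a solid shaft τ = 16T/(πd³), so d³ = 16T/(π τ_allow) = 16×2950000/(π×51.32) = 292700 mm³.
d = (292700)^(1/3) = 66.40 mm.

d = 66.4 mm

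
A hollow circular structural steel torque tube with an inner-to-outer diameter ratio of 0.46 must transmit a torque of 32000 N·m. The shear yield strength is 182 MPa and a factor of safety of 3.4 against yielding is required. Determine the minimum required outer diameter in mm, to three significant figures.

τ_allow = 182/3.4 = 53.53 MPa.
For a hollow shaft τ = 16T/[πd_o³(1−k⁴)] with k = 0.46, so 1−k⁴ = 0.9552.
d_o³ = 16T/[π τ_allow (1−k⁴)] = 16×3.2000×10^7/(π×53.53×0.9552) = 3.187×10^6 mm³.
d_o = 147.2 mm.

d_o = 147 mm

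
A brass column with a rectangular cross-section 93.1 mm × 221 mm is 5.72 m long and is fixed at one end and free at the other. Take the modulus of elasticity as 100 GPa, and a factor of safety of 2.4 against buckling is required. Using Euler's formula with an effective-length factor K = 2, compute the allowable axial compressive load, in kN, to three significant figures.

P_allow = 46.7 kN

Buckling occurs about the weak axis: I_min = h·b³/12 = 221×93.1³/12 = 1.486×10^7 mm⁴ (b = 93.1 mm is the smaller dimension).
Effective length L_e = KL = 2×5.72 m = 11440 mm.
Euler critical load P_cr = π²EI/L_e² = π²×100000×1.486×10^7/11440² = 112100 N.
P_allow = P_cr/n = 112100/2.4 = 46700 N.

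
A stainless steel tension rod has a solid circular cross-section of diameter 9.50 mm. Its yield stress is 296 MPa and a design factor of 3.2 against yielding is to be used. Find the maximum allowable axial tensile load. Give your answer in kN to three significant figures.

σ_allow = 296/3.2 = 92.50 MPa.
A = πd²/4 = π×9.50²/4 = 70.88 mm².
F_allow = σ_allow × A = 92.50×70.88 = 6557 N.

F_allow = 6.56 kN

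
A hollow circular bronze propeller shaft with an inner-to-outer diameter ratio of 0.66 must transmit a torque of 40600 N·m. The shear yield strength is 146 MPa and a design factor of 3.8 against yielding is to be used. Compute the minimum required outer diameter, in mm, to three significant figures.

d_o = 188 mm

τ_allow = 146/3.8 = 38.42 MPa.
For a hollow shaft τ = 16T/[πd_o³(1−k⁴)] with k = 0.66, so 1−k⁴ = 0.8103.
d_o³ = 16T/[π τ_allow (1−k⁴)] = 16×4.0600×10^7/(π×38.42×0.8103) = 6.642×10^6 mm³.
d_o = 188.0 mm.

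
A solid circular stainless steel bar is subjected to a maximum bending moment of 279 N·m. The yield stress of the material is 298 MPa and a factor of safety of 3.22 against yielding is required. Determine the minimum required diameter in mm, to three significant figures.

σ_allow = 298/3.22 = 92.55 MPa.
For a solid circular section σ = 32M/(πd³), so d³ = 32M/(π σ_allow) = 32×279000/(π×92.55) = 30710 mm³.
d = 31.31 mm.

d = 31.3 mm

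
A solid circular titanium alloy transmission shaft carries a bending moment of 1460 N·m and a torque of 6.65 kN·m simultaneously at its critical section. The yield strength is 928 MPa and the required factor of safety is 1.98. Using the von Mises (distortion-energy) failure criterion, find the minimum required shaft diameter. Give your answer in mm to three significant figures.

d = 50.5 mm

σ_allow = σ_y/n = 928/1.98 = 468.7 MPa.
For a solid shaft σ_b = 32M/(πd³) and τ = 16T/(πd³), so the von Mises stress is σ' = (16/πd³)·√(4M²+3T²).
√(4M²+3T²) = √(4×(1.460×10^6)² + 3×(6.650×10^6)²) = 1.188×10^7 N·mm.
d³ = 16×1.188×10^7/(π×468.7) = 129100 mm³.
d = 50.54 mm.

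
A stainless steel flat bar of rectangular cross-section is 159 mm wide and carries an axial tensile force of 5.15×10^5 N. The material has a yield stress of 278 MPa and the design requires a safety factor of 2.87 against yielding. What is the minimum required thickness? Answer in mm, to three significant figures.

σ_allow = 278/2.87 = 96.86 MPa.
Required area A = F/σ_allow = 515000/96.86 = 5317 mm².
t = A/w = 5317/159 = 33.44 mm.

t = 33.4 mm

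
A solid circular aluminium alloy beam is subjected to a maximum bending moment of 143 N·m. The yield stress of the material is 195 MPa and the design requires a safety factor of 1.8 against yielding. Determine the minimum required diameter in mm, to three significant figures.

σ_allow = 195/1.8 = 108.3 MPa.
For a solid circular section σ = 32M/(πd³), so d³ = 32M/(π σ_allow) = 32×143000/(π×108.3) = 13450 mm³.
d = 23.78 mm.

d = 23.8 mm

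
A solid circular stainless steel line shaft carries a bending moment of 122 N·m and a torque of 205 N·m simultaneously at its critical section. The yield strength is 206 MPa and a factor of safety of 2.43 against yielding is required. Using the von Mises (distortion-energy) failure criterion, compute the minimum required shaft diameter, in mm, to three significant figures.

d = 29.6 mm

σ_allow = σ_y/n = 206/2.43 = 84.77 MPa.
For a solid shaft σ_b = 32M/(πd³) and τ = 16T/(πd³), so the von Mises stress is σ' = (16/πd³)·√(4M²+3T²).
√(4M²+3T²) = √(4×(122000)² + 3×(205000)²) = 430800 N·mm.
d³ = 16×430800/(π×84.77) = 25880 mm³.
d = 29.58 mm.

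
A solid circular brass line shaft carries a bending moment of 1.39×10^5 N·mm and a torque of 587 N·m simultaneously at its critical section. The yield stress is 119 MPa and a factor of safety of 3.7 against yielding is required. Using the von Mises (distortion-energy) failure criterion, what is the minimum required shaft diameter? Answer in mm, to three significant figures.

σ_allow = σ_y/n = 119/3.7 = 32.16 MPa.
For a solid shaft σ_b = 32M/(πd³) and τ = 16T/(πd³), so the von Mises stress is σ' = (16/πd³)·√(4M²+3T²).
√(4M²+3T²) = √(4×(139000)² + 3×(587000)²) = 1.054×10^6 N·mm.
d³ = 16×1.054×10^6/(π×32.16) = 166900 mm³.
d = 55.06 mm.

d = 55.1 mm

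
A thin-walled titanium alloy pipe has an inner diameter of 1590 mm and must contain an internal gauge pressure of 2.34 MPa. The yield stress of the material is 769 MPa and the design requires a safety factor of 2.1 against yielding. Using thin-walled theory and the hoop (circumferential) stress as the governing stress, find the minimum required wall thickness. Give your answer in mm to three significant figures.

σ_allow = 769/2.1 = 366.2 MPa.
Hoop stress σ_h = pD/(2t), so t = pD/(2σ_allow) = 2.34×1590/(2×366.2) = 5.080 mm.

t = 5.08 mm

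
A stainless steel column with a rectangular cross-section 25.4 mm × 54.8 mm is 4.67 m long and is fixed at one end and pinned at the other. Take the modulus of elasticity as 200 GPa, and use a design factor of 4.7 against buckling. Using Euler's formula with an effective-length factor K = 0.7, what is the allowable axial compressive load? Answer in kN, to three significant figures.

P_allow = 2.94 kN

Buckling occurs about the weak axis: I_min = h·b³/12 = 54.8×25.4³/12 = 74830 mm⁴ (b = 25.4 mm is the smaller dimension).
Effective length L_e = KL = 0.7×4.67 m = 3269 mm.
Euler critical load P_cr = π²EI/L_e² = π²×200000×74830/3269² = 13820 N.
P_allow = P_cr/n = 13820/4.7 = 2941 N.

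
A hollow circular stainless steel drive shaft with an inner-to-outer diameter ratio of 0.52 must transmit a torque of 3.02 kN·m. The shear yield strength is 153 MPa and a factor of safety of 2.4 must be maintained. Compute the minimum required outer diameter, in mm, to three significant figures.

d_o = 63.8 mm

τ_allow = 153/2.4 = 63.75 MPa.
For a hollow shaft τ = 16T/[πd_o³(1−k⁴)] with k = 0.52, so 1−k⁴ = 0.9269.
d_o³ = 16T/[π τ_allow (1−k⁴)] = 16×3020000/(π×63.75×0.9269) = 260300 mm³.
d_o = 63.85 mm.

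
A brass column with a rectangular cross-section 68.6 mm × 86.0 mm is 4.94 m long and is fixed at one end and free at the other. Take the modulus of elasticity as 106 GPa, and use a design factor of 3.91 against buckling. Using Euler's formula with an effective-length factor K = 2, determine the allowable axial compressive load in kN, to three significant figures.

P_allow = 6.34 kN

Buckling occurs about the weak axis: I_min = h·b³/12 = 86.0×68.6³/12 = 2.314×10^6 mm⁴ (b = 68.6 mm is the smaller dimension).
Effective length L_e = KL = 2×4.94 m = 9880 mm.
Euler critical load P_cr = π²EI/L_e² = π²×106000×2.314×10^6/9880² = 24800 N.
P_allow = P_cr/n = 24800/3.91 = 6342 N.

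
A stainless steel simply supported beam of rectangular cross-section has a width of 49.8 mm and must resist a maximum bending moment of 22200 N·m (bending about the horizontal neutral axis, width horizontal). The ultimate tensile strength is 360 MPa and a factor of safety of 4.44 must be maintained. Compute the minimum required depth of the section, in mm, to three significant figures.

h = 182 mm

σ_allow = 360/4.44 = 81.08 MPa.
For a rectangular section σ = 6M/(bh²), so h² = 6M/(b σ_allow) = 6×2.2200×10^7/(49.8×81.08) = 32990 mm².
h = 181.6 mm.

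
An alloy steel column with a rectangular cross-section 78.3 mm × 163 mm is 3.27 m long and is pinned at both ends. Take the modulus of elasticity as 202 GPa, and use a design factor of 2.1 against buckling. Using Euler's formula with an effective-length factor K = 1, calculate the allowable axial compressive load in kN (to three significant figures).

Buckling occurs about the weak axis: I_min = h·b³/12 = 163×78.3³/12 = 6.521×10^6 mm⁴ (b = 78.3 mm is the smaller dimension).
Effective length L_e = KL = 1×3.27 m = 3270 mm.
Euler critical load P_cr = π²EI/L_e² = π²×202000×6.521×10^6/3270² = 1.216×10^6 N.
P_allow = P_cr/n = 1.216×10^6/2.1 = 578900 N.

P_allow = 579 kN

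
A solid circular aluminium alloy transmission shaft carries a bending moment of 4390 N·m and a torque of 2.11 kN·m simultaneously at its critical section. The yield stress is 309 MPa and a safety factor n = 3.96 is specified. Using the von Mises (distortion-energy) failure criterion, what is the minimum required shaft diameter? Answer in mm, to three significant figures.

σ_allow = σ_y/n = 309/3.96 = 78.03 MPa.
For a solid shaft σ_b = 32M/(πd³) and τ = 16T/(πd³), so the von Mises stress is σ' = (16/πd³)·√(4M²+3T²).
√(4M²+3T²) = √(4×(4.390×10^6)² + 3×(2.110×10^6)²) = 9.510×10^6 N·mm.
d³ = 16×9.510×10^6/(π×78.03) = 620700 mm³.
d = 85.30 mm.

d = 85.3 mm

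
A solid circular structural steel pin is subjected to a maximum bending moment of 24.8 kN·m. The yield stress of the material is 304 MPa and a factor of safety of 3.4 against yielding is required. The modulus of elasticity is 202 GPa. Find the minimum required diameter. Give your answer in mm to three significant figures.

σ_allow = 304/3.4 = 89.41 MPa.
For a solid circular section σ = 32M/(πd³), so d³ = 32M/(π σ_allow) = 32×2.4800×10^7/(π×89.41) = 2.825×10^6 mm³.
d = 141.4 mm.

d = 141 mm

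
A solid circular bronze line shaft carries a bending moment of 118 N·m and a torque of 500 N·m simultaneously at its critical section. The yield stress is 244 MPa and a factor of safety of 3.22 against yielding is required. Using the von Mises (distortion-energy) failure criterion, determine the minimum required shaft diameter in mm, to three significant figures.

σ_allow = σ_y/n = 244/3.22 = 75.78 MPa.
For a solid shaft σ_b = 32M/(πd³) and τ = 16T/(πd³), so the von Mises stress is σ' = (16/πd³)·√(4M²+3T²).
√(4M²+3T²) = √(4×(118000)² + 3×(500000)²) = 897600 N·mm.
d³ = 16×897600/(π×75.78) = 60330 mm³.
d = 39.22 mm.

d = 39.2 mm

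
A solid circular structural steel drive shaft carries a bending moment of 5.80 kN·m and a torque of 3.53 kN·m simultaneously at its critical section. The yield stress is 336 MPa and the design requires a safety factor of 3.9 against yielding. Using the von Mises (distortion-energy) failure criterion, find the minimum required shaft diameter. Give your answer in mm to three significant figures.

σ_allow = σ_y/n = 336/3.9 = 86.15 MPa.
For a solid shaft σ_b = 32M/(πd³) and τ = 16T/(πd³), so the von Mises stress is σ' = (16/πd³)·√(4M²+3T²).
√(4M²+3T²) = √(4×(5.800×10^6)² + 3×(3.530×10^6)²) = 1.311×10^7 N·mm.
d³ = 16×1.311×10^7/(π×86.15) = 775200 mm³.
d = 91.86 mm.

d = 91.9 mm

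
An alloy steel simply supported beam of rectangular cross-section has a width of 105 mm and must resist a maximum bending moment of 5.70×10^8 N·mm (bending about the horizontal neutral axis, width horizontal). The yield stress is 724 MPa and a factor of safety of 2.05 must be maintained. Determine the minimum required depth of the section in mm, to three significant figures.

σ_allow = 724/2.05 = 353.2 MPa.
For a rectangular section σ = 6M/(bh²), so h² = 6M/(b σ_allow) = 6×5.7000×10^8/(105×353.2) = 92230 mm².
h = 303.7 mm.

h = 304 mm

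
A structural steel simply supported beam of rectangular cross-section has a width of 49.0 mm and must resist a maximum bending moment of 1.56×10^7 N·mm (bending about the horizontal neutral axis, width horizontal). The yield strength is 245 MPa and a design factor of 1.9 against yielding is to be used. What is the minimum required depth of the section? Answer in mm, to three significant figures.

h = 122 mm

σ_allow = 245/1.9 = 128.9 MPa.
For a rectangular section σ = 6M/(bh²), so h² = 6M/(b σ_allow) = 6×1.5600×10^7/(49.0×128.9) = 14810 mm².
h = 121.7 mm.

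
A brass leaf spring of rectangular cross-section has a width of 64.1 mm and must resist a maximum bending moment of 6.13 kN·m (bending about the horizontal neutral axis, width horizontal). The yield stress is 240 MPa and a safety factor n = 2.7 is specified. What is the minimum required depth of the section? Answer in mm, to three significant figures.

σ_allow = 240/2.7 = 88.89 MPa.
For a rectangular section σ = 6M/(bh²), so h² = 6M/(b σ_allow) = 6×6130000/(64.1×88.89) = 6455 mm².
h = 80.34 mm.

h = 80.3 mm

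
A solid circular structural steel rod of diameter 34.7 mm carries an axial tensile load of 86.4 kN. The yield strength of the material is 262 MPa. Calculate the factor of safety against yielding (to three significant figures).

n = 2.87

A = πd²/4 = 945.7 mm².
σ = F/A = 86400/945.7 = 91.36 MPa.
n = 262/91.36 = 2.868.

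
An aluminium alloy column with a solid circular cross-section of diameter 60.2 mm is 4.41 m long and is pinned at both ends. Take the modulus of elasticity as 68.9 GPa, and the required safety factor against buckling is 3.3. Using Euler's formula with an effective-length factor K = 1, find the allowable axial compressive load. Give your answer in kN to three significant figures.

P_allow = 6.83 kN

I = πd⁴/64 = π×60.2⁴/64 = 644700 mm⁴.
Effective length L_e = KL = 1×4.41 m = 4410 mm.
Euler critical load P_cr = π²EI/L_e² = π²×68900×644700/4410² = 22540 N.
P_allow = P_cr/n = 22540/3.3 = 6831 N.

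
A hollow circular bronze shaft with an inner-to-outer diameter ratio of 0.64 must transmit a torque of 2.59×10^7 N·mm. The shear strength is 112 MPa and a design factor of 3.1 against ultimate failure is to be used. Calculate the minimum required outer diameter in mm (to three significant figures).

τ_allow = 112/3.1 = 36.13 MPa.
For a hollow shaft τ = 16T/[πd_o³(1−k⁴)] with k = 0.64, so 1−k⁴ = 0.8322.
d_o³ = 16T/[π τ_allow (1−k⁴)] = 16×2.5900×10^7/(π×36.13×0.8322) = 4.387×10^6 mm³.
d_o = 163.7 mm.

d_o = 164 mm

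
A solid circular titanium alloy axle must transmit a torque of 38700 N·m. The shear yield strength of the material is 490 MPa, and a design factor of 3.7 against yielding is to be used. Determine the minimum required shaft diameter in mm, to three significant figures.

Allowable shear stress τ_allow = 490/3.7 = 132.4 MPa.
For a solid shaft τ = 16T/(πd³), so d³ = 16T/(π τ_allow) = 16×3.8700×10^7/(π×132.4) = 1.488×10^6 mm³.
d = (1.488×10^6)^(1/3) = 114.2 mm.

d = 114 mm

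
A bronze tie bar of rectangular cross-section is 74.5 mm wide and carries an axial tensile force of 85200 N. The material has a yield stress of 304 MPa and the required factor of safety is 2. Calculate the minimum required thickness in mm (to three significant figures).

σ_allow = 304/2 = 152.0 MPa.
Required area A = F/σ_allow = 85200/152.0 = 560.5 mm².
t = A/w = 560.5/74.5 = 7.524 mm.

t = 7.52 mm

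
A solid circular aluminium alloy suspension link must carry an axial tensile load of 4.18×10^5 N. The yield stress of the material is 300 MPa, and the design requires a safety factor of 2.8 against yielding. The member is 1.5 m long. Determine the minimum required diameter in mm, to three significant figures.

Allowable stress σ_allow = 300/2.8 = 107.1 MPa.
Required area A = F/σ_allow = 418000/107.1 = 3901 mm².
A = πd²/4 → d = √(4A/π) = 70.48 mm.

d = 70.5 mm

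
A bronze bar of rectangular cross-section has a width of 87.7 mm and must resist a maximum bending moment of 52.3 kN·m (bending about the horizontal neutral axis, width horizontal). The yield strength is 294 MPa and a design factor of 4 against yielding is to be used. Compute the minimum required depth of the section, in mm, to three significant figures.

h = 221 mm

σ_allow = 294/4 = 73.50 MPa.
For a rectangular section σ = 6M/(bh²), so h² = 6M/(b σ_allow) = 6×5.2300×10^7/(87.7×73.50) = 48680 mm².
h = 220.6 mm.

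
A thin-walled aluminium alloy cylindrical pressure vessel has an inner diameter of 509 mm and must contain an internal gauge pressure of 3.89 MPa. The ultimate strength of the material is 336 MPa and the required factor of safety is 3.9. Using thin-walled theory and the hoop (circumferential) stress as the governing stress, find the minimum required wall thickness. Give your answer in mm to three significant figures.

t = 11.5 mm

σ_allow = 336/3.9 = 86.15 MPa.
Hoop stress σ_h = pD/(2t), so t = pD/(2σ_allow) = 3.89×509/(2×86.15) = 11.49 mm.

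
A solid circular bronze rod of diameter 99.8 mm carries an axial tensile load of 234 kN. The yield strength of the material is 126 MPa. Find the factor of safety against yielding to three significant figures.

n = 4.21

A = πd²/4 = 7823 mm².
σ = F/A = 234000/7823 = 29.91 MPa.
n = 126/29.91 = 4.212.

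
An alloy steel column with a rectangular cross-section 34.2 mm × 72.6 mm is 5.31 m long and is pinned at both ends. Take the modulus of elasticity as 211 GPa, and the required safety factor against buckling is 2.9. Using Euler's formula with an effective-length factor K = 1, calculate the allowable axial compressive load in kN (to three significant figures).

P_allow = 6.16 kN

Buckling occurs about the weak axis: I_min = h·b³/12 = 72.6×34.2³/12 = 242000 mm⁴ (b = 34.2 mm is the smaller dimension).
Effective length L_e = KL = 1×5.31 m = 5310 mm.
Euler critical load P_cr = π²EI/L_e² = π²×211000×242000/5310² = 17870 N.
P_allow = P_cr/n = 17870/2.9 = 6164 N.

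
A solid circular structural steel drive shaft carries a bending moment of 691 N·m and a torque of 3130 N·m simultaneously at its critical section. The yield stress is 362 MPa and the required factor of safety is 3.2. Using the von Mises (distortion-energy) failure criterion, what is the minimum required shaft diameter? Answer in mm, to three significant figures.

σ_allow = σ_y/n = 362/3.2 = 113.1 MPa.
For a solid shaft σ_b = 32M/(πd³) and τ = 16T/(πd³), so the von Mises stress is σ' = (16/πd³)·√(4M²+3T²).
√(4M²+3T²) = √(4×(691000)² + 3×(3.130×10^6)²) = 5.595×10^6 N·mm.
d³ = 16×5.595×10^6/(π×113.1) = 251900 mm³.
d = 63.15 mm.

d = 63.2 mm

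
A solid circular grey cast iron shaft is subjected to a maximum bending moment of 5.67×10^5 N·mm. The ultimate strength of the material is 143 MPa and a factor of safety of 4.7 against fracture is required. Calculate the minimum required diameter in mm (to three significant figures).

d = 57.5 mm

σ_allow = 143/4.7 = 30.43 MPa.
For a solid circular section σ = 32M/(πd³), so d³ = 32M/(π σ_allow) = 32×567000/(π×30.43) = 189800 mm³.
d = 57.47 mm.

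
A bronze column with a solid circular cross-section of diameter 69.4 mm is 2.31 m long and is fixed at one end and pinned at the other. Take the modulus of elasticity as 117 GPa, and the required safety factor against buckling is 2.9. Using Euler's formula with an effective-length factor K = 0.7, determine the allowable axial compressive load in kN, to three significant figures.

I = πd⁴/64 = π×69.4⁴/64 = 1.139×10^6 mm⁴.
Effective length L_e = KL = 0.7×2.31 m = 1617 mm.
Euler critical load P_cr = π²EI/L_e² = π²×117000×1.139×10^6/1617² = 502900 N.
P_allow = P_cr/n = 502900/2.9 = 173400 N.

P_allow = 173 kN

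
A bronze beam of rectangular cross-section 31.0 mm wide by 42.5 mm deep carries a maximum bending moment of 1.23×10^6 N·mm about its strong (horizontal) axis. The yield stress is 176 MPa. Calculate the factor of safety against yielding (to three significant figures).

n = 1.34

Section modulus S = bh²/6 = 31.0×42.5²/6 = 9332 mm³.
σ = M/S = 1230000/9332 = 131.8 MPa.
n = 176/131.8 = 1.335.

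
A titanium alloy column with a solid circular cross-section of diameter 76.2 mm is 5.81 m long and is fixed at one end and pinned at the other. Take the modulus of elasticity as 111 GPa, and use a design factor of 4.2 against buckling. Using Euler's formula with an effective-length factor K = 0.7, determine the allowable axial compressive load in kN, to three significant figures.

P_allow = 26.1 kN

I = πd⁴/64 = π×76.2⁴/64 = 1.655×10^6 mm⁴.
Effective length L_e = KL = 0.7×5.81 m = 4067 mm.
Euler critical load P_cr = π²EI/L_e² = π²×111000×1.655×10^6/4067² = 109600 N.
P_allow = P_cr/n = 109600/4.2 = 26100 N.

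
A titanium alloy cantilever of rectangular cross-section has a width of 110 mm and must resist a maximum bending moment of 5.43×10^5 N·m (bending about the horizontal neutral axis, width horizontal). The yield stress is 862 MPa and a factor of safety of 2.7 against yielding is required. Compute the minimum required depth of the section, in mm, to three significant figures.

h = 305 mm

σ_allow = 862/2.7 = 319.3 MPa.
For a rectangular section σ = 6M/(bh²), so h² = 6M/(b σ_allow) = 6×5.4300×10^8/(110×319.3) = 92770 mm².
h = 304.6 mm.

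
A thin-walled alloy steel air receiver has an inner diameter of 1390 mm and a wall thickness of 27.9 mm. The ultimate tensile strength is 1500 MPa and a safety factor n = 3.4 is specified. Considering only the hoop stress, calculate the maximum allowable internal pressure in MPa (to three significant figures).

p_allow = 17.7 MPa

σ_allow = 1500/3.4 = 441.2 MPa.
σ_h = pD/(2t) → p_allow = 2σ_allow t/D = 2×441.2×27.9/1390 = 17.71 MPa.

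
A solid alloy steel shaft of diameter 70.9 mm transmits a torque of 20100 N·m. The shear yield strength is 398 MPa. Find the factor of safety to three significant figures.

τ = 16T/(πd³) = 16×2.0100×10^7/(π×70.9³) = 287.2 MPa.
n = τ_limit/τ = 398/287.2 = 1.386.

n = 1.39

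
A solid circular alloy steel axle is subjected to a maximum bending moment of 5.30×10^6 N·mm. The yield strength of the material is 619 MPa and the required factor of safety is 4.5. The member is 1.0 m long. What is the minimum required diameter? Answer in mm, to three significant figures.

σ_allow = 619/4.5 = 137.6 MPa.
For a solid circular section σ = 32M/(πd³), so d³ = 32M/(π σ_allow) = 32×5300000/(π×137.6) = 392500 mm³.
d = 73.21 mm.

d = 73.2 mm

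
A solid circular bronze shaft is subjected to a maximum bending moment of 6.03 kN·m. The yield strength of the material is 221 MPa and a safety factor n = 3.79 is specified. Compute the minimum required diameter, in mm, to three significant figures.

σ_allow = 221/3.79 = 58.31 MPa.
For a solid circular section σ = 32M/(πd³), so d³ = 32M/(π σ_allow) = 32×6030000/(π×58.31) = 1.053×10^6 mm³.
d = 101.7 mm.

d = 102 mm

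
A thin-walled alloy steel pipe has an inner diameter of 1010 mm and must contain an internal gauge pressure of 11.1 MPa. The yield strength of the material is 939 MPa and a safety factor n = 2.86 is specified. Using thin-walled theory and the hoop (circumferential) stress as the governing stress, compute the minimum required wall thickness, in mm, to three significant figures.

σ_allow = 939/2.86 = 328.3 MPa.
Hoop stress σ_h = pD/(2t), so t = pD/(2σ_allow) = 11.1×1010/(2×328.3) = 17.07 mm.

t = 17.1 mm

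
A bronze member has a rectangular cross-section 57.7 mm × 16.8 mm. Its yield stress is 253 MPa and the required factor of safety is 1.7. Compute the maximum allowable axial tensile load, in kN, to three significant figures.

σ_allow = 253/1.7 = 148.8 MPa.
A = 57.7×16.8 = 969.4 mm².
F_allow = σ_allow × A = 148.8×969.4 = 144300 N.

F_allow = 144 kN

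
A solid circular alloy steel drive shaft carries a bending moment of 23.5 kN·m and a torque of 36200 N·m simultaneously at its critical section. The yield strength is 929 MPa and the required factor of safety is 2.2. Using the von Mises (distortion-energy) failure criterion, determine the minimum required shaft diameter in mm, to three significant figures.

d = 98.1 mm

σ_allow = σ_y/n = 929/2.2 = 422.3 MPa.
For a solid shaft σ_b = 32M/(πd³) and τ = 16T/(πd³), so the von Mises stress is σ' = (16/πd³)·√(4M²+3T²).
√(4M²+3T²) = √(4×(2.350×10^7)² + 3×(3.620×10^7)²) = 7.836×10^7 N·mm.
d³ = 16×7.836×10^7/(π×422.3) = 945100 mm³.
d = 98.14 mm.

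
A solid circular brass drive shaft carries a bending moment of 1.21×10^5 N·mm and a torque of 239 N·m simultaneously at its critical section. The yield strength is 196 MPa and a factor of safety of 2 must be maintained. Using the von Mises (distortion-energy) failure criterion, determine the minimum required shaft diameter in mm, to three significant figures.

d = 29.2 mm

σ_allow = σ_y/n = 196/2 = 98.00 MPa.
For a solid shaft σ_b = 32M/(πd³) and τ = 16T/(πd³), so the von Mises stress is σ' = (16/πd³)·√(4M²+3T²).
√(4M²+3T²) = √(4×(121000)² + 3×(239000)²) = 479500 N·mm.
d³ = 16×479500/(π×98.00) = 24920 mm³.
d = 29.21 mm.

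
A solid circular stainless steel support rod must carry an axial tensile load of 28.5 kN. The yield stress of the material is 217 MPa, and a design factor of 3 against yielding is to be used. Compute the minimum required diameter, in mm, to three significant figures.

Allowable stress σ_allow = 217/3 = 72.33 MPa.
Required area A = F/σ_allow = 28500/72.33 = 394.0 mm².
A = πd²/4 → d = √(4A/π) = 22.40 mm.

d = 22.4 mm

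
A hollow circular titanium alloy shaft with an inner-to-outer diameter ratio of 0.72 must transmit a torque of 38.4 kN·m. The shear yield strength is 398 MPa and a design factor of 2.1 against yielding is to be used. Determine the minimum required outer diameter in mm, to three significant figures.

d_o = 112 mm

τ_allow = 398/2.1 = 189.5 MPa.
For a hollow shaft τ = 16T/[πd_o³(1−k⁴)] with k = 0.72, so 1−k⁴ = 0.7313.
d_o³ = 16T/[π τ_allow (1−k⁴)] = 16×3.8400×10^7/(π×189.5×0.7313) = 1.411×10^6 mm³.
d_o = 112.2 mm.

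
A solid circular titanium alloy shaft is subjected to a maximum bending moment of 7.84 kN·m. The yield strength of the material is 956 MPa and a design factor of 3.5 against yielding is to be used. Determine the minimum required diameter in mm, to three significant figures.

σ_allow = 956/3.5 = 273.1 MPa.
For a solid circular section σ = 32M/(πd³), so d³ = 32M/(π σ_allow) = 32×7840000/(π×273.1) = 292400 mm³.
d = 66.37 mm.

d = 66.4 mm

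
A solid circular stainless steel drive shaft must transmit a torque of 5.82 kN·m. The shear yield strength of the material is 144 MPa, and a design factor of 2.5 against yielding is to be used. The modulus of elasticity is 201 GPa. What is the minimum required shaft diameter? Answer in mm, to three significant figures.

d = 80.1 mm

Allowable shear stress τ_allow = 144/2.5 = 57.60 MPa.
For a solid shaft τ = 16T/(πd³), so d³ = 16T/(π τ_allow) = 16×5820000/(π×57.60) = 514600 mm³.
d = (514600)^(1/3) = 80.14 mm.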